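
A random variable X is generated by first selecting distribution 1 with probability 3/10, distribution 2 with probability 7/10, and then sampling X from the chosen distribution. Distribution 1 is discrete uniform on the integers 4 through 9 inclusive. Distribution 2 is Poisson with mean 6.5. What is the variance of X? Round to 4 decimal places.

Per component, 1: μ=6.5, E[X²]=45.1667; 2: μ=6.5, E[X²]=48.75.
E[X] = 0.3·6.5 + 0.7·6.5 = 6.5.
E[X²] = 0.3·45.1667 + 0.7·48.75 = 47.675.
Var(X) = E[X²] − (E[X])² = 47.675 − 42.25 = 5.425.

5.4250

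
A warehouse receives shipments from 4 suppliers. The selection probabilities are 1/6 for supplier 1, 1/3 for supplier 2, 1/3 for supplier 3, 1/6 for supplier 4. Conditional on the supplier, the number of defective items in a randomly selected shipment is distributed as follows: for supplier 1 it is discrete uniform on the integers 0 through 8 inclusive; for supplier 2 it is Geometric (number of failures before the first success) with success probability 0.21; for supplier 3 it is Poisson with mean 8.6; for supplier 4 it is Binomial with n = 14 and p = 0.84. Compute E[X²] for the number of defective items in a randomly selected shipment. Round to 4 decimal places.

For each component E[X²] = Var + (mean)², giving 1: 22.6667; 2: 32.0658; 3: 82.56; 4: 140.179.
Overall E[X²] = 0.166667·22.6667 + 0.333333·32.0658 + 0.333333·82.56 + 0.166667·140.179 = 65.3496.

65.3496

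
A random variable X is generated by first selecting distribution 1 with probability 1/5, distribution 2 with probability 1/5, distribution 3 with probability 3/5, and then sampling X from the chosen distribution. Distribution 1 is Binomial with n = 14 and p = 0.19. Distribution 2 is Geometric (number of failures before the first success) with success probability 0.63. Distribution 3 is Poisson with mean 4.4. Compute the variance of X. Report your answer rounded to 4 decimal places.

5.5369

Per component, 1: μ=2.66, E[X²]=9.2302; 2: μ=0.587302, E[X²]=1.27715; 3: μ=4.4, E[X²]=23.76.
E[X] = 0.2·2.66 + 0.2·0.587302 + 0.6·4.4 = 3.28946.
E[X²] = 0.2·9.2302 + 0.2·1.27715 + 0.6·23.76 = 16.3575.
Var(X) = E[X²] − (E[X])² = 16.3575 − 10.8205 = 5.53692.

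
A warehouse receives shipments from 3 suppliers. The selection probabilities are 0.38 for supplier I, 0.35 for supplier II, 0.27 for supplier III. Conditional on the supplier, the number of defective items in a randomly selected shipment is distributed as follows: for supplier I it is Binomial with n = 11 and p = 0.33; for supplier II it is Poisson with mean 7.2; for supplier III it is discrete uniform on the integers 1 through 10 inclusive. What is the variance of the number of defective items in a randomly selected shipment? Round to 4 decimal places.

7.9987

Per component, I: μ=3.63, E[X²]=15.609; II: μ=7.2, E[X²]=59.04; III: μ=5.5, E[X²]=38.5.
E[X] = 0.38·3.63 + 0.35·7.2 + 0.27·5.5 = 5.3844.
E[X²] = 0.38·15.609 + 0.35·59.04 + 0.27·38.5 = 36.9904.
Var(X) = E[X²] − (E[X])² = 36.9904 − 28.9918 = 7.99866.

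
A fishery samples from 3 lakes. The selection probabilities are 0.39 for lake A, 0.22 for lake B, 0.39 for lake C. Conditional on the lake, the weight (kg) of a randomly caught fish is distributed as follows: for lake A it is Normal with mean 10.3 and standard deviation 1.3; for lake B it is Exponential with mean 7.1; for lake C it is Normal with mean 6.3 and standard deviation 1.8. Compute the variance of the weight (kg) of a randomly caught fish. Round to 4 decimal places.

Per component, A: μ=10.3, E[X²]=107.78; B: μ=7.1, E[X²]=100.82; C: μ=6.3, E[X²]=42.93.
E[X] = 0.39·10.3 + 0.22·7.1 + 0.39·6.3 = 8.036.
E[X²] = 0.39·107.78 + 0.22·100.82 + 0.39·42.93 = 80.9573.
Var(X) = E[X²] − (E[X])² = 80.9573 − 64.5773 = 16.38.

16.3800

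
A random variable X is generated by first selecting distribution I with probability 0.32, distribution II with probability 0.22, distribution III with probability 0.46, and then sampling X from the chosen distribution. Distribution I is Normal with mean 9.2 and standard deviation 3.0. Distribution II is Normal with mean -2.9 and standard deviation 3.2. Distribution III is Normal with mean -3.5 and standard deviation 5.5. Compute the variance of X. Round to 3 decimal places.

53.133

Per component, I: μ=9.2, E[X²]=93.64; II: μ=-2.9, E[X²]=18.65; III: μ=-3.5, E[X²]=42.5.
E[X] = 0.32·9.2 + 0.22·-2.9 + 0.46·-3.5 = 0.696.
E[X²] = 0.32·93.64 + 0.22·18.65 + 0.46·42.5 = 53.6178.
Var(X) = E[X²] − (E[X])² = 53.6178 − 0.484416 = 53.1334.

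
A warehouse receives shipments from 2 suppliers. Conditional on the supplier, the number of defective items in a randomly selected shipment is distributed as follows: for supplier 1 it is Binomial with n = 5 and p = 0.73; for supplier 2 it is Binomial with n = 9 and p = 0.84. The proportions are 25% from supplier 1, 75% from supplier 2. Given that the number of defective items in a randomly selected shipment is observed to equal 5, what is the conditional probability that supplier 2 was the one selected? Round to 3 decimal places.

Likelihoods P(X=5 | ·): 1: 0.207307; 2: 0.034534.
Posterior ∝ prior × likelihood. Numerator for 2: 0.75·0.034534 = 0.0259005.
Normalizing constant: 0.25·0.207307 + 0.75·0.034534 = 0.0777273.
P(2 | observation) = 0.0259005 / 0.0777273 = 0.333223.

0.333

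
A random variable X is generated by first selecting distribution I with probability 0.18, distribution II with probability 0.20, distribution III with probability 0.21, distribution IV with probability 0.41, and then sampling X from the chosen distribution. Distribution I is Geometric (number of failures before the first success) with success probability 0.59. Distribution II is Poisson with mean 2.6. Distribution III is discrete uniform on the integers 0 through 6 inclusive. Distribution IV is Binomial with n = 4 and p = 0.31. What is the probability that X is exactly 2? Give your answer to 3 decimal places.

Conditional on each component, P(X = 2): I: 0.099179; II: 0.251045; III: 0.142857; IV: 0.274519.
By total probability, P(X = 2) = 0.18·0.099179 + 0.2·0.251045 + 0.21·0.142857 + 0.41·0.274519 = 0.210614.

0.211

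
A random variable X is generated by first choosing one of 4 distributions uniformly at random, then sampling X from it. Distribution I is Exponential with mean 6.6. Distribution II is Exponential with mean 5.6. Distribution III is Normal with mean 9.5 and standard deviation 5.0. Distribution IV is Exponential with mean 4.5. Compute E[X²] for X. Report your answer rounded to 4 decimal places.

76.3975

For each component E[X²] = Var + (mean)², giving I: 87.12; II: 62.72; III: 115.25; IV: 40.5.
Overall E[X²] = 0.25·87.12 + 0.25·62.72 + 0.25·115.25 + 0.25·40.5 = 76.3975.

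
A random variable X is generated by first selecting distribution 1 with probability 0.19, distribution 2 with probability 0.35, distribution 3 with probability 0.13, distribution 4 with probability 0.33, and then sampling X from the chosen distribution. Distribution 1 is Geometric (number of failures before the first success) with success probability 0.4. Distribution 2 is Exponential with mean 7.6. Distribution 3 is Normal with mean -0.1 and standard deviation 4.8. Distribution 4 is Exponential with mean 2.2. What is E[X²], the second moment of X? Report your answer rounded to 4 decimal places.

47.7629

For each component E[X²] = Var + (mean)², giving 1: 6; 2: 115.52; 3: 23.05; 4: 9.68.
Overall E[X²] = 0.19·6 + 0.35·115.52 + 0.13·23.05 + 0.33·9.68 = 47.7629.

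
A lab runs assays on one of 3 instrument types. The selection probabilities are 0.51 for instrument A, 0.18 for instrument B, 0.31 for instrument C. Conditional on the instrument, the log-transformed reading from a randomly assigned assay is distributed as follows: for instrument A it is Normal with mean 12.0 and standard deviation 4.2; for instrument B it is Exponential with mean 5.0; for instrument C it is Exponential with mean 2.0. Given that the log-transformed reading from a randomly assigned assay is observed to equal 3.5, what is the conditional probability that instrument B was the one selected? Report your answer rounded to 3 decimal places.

Likelihoods f(3.5 | ·): A: 0.0122537; B: 0.0993171; C: 0.086887.
Posterior ∝ prior × likelihood. Numerator for B: 0.18·0.0993171 = 0.0178771.
Normalizing constant: 0.51·0.0122537 + 0.18·0.0993171 + 0.31·0.086887 = 0.0510614.
P(B | observation) = 0.0178771 / 0.0510614 = 0.350109.

0.350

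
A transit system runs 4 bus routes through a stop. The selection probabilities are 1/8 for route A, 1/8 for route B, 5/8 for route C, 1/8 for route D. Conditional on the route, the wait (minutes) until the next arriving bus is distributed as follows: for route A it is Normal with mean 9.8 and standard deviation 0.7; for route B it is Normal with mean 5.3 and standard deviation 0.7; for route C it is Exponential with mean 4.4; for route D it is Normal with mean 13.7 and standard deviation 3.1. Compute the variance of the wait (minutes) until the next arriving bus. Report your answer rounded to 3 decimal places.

Per component, A: μ=9.8, E[X²]=96.53; B: μ=5.3, E[X²]=28.58; C: μ=4.4, E[X²]=38.72; D: μ=13.7, E[X²]=197.3.
E[X] = 0.125·9.8 + 0.125·5.3 + 0.625·4.4 + 0.125·13.7 = 6.35.
E[X²] = 0.125·96.53 + 0.125·28.58 + 0.625·38.72 + 0.125·197.3 = 64.5012.
Var(X) = E[X²] − (E[X])² = 64.5012 − 40.3225 = 24.1788.

24.179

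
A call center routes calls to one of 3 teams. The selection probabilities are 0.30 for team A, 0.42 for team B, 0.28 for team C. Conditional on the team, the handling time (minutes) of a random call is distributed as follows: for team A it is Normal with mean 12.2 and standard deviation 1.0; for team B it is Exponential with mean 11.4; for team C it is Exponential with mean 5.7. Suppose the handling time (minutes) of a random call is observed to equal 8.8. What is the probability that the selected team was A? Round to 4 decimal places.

Likelihoods f(8.8 | ·): A: 0.00123222; B: 0.0405369; C: 0.0374658.
Posterior ∝ prior × likelihood. Numerator for A: 0.3·0.00123222 = 0.000369666.
Normalizing constant: 0.3·0.00123222 + 0.42·0.0405369 + 0.28·0.0374658 = 0.0278856.
P(A | observation) = 0.000369666 / 0.0278856 = 0.0132565.

0.0133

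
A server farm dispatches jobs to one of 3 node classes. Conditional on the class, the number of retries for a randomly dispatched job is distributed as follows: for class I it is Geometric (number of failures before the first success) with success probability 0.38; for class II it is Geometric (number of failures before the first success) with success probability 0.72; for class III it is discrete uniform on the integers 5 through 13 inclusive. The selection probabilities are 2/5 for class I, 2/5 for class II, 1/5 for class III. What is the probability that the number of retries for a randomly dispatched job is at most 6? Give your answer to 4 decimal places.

0.8303

Conditional on each class, P(X ≤ 6): I: 0.964784; II: 0.999865; III: 0.222222.
By total probability, P(X ≤ 6) = 0.4·0.964784 + 0.4·0.999865 + 0.2·0.222222 = 0.830304.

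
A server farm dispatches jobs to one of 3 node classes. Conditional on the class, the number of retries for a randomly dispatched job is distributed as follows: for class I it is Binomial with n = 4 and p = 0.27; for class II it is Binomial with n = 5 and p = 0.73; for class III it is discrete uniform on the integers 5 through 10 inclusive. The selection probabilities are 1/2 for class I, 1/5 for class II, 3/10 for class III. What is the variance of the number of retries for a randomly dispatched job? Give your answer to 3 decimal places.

Per component, I: μ=1.08, E[X²]=1.9548; II: μ=3.65, E[X²]=14.308; III: μ=7.5, E[X²]=59.1667.
E[X] = 0.5·1.08 + 0.2·3.65 + 0.3·7.5 = 3.52.
E[X²] = 0.5·1.9548 + 0.2·14.308 + 0.3·59.1667 = 21.589.
Var(X) = E[X²] − (E[X])² = 21.589 − 12.3904 = 9.1986.

9.199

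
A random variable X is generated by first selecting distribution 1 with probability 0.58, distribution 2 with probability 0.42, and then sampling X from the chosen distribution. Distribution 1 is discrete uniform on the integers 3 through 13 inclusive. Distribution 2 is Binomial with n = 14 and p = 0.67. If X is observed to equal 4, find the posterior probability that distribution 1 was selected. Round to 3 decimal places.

Likelihoods P(X=4 | ·): 1: 0.0909091; 2: 0.00308939.
Posterior ∝ prior × likelihood. Numerator for 1: 0.58·0.0909091 = 0.0527273.
Normalizing constant: 0.58·0.0909091 + 0.42·0.00308939 = 0.0540248.
P(1 | observation) = 0.0527273 / 0.0540248 = 0.975982.

0.976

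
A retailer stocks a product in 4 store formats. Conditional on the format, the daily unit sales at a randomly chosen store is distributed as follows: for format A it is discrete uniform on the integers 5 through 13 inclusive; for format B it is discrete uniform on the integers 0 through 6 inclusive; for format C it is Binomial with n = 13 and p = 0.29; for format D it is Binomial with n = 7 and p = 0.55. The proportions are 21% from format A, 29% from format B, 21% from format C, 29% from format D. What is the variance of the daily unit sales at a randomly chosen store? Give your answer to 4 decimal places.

8.7357

Per component, A: μ=9, E[X²]=87.6667; B: μ=3, E[X²]=13; C: μ=3.77, E[X²]=16.8896; D: μ=3.85, E[X²]=16.555.
E[X] = 0.21·9 + 0.29·3 + 0.21·3.77 + 0.29·3.85 = 4.6682.
E[X²] = 0.21·87.6667 + 0.29·13 + 0.21·16.8896 + 0.29·16.555 = 30.5278.
Var(X) = E[X²] − (E[X])² = 30.5278 − 21.7921 = 8.73567.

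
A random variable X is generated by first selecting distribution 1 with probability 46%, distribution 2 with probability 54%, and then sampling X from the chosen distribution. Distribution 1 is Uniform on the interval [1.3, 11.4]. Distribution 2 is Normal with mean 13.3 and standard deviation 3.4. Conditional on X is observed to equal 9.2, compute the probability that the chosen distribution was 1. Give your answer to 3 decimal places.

0.598

Likelihoods f(9.2 | ·): 1: 0.0990099; 2: 0.0567108.
Posterior ∝ prior × likelihood. Numerator for 1: 0.46·0.0990099 = 0.0455446.
Normalizing constant: 0.46·0.0990099 + 0.54·0.0567108 = 0.0761684.
P(1 | observation) = 0.0455446 / 0.0761684 = 0.597946.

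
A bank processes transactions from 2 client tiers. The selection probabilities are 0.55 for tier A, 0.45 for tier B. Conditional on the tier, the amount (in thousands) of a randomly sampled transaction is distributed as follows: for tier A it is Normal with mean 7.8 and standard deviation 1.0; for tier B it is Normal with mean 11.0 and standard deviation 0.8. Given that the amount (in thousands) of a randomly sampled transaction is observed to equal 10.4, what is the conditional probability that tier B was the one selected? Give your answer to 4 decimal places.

0.9578

Likelihoods f(10.4 | ·): A: 0.013583; B: 0.376422.
Posterior ∝ prior × likelihood. Numerator for B: 0.45·0.376422 = 0.16939.
Normalizing constant: 0.55·0.013583 + 0.45·0.376422 = 0.17686.
P(B | observation) = 0.16939 / 0.17686 = 0.95776.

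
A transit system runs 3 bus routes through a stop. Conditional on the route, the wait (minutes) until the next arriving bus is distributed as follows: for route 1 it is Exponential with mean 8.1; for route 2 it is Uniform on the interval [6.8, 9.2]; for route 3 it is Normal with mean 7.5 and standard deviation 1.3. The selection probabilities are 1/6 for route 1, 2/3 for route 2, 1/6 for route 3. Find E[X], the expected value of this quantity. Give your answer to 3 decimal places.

Component means — 1: 8.1; 2: 8; 3: 7.5.
E[X] = 0.166667·8.1 + 0.666667·8 + 0.166667·7.5 = 7.93333.

7.933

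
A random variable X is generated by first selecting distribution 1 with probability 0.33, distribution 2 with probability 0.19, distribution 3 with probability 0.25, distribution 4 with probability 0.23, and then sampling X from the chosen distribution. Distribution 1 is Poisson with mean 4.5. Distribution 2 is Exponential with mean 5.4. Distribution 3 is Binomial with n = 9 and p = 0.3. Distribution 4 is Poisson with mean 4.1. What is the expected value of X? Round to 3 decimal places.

4.129

Component means — 1: 4.5; 2: 5.4; 3: 2.7; 4: 4.1.
E[X] = 0.33·4.5 + 0.19·5.4 + 0.25·2.7 + 0.23·4.1 = 4.129.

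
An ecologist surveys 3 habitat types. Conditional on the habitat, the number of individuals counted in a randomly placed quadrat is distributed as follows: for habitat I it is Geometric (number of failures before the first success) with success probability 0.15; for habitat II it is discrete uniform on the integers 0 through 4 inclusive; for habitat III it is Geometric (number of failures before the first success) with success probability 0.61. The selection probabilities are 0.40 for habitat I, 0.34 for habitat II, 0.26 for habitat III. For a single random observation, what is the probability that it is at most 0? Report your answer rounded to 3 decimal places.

Conditional on each habitat, P(X ≤ 0): I: 0.15; II: 0.2; III: 0.61.
By total probability, P(X ≤ 0) = 0.4·0.15 + 0.34·0.2 + 0.26·0.61 = 0.2866.

0.287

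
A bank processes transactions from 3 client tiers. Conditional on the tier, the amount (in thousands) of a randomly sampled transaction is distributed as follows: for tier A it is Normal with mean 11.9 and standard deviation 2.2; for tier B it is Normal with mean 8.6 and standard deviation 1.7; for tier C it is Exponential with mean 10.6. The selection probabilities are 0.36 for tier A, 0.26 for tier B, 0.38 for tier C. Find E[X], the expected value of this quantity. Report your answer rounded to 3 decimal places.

10.548

Component means — A: 11.9; B: 8.6; C: 10.6.
E[X] = 0.36·11.9 + 0.26·8.6 + 0.38·10.6 = 10.548.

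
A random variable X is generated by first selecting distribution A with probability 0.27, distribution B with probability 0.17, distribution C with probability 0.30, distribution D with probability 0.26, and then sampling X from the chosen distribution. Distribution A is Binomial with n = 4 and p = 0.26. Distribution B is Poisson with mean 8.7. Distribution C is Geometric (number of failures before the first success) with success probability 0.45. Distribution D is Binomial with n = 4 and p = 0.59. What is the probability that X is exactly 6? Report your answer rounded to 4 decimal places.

0.0208

Conditional on each component, P(X = 6): A: 0; B: 0.100328; C: 0.0124563; D: 0.
By total probability, P(X = 6) = 0.27·0 + 0.17·0.100328 + 0.3·0.0124563 + 0.26·0 = 0.0207926.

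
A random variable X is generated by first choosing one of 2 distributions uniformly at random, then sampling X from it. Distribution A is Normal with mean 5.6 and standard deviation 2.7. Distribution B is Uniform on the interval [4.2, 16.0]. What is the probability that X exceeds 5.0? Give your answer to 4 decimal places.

0.7601

Conditional on each component, P(X > 5.0): A: 0.58793; B: 0.932203.
By total probability, P(X > 5.0) = 0.5·0.58793 + 0.5·0.932203 = 0.760066.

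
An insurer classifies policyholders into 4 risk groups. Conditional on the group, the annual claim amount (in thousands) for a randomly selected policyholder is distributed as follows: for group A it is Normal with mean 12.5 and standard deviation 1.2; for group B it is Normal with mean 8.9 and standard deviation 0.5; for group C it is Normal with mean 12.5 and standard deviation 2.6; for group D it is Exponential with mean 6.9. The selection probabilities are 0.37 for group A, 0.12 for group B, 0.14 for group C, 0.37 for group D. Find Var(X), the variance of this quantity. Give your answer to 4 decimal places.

Per component, A: μ=12.5, E[X²]=157.69; B: μ=8.9, E[X²]=79.46; C: μ=12.5, E[X²]=163.01; D: μ=6.9, E[X²]=95.22.
E[X] = 0.37·12.5 + 0.12·8.9 + 0.14·12.5 + 0.37·6.9 = 9.996.
E[X²] = 0.37·157.69 + 0.12·79.46 + 0.14·163.01 + 0.37·95.22 = 125.933.
Var(X) = E[X²] − (E[X])² = 125.933 − 99.92 = 26.0133.

26.0133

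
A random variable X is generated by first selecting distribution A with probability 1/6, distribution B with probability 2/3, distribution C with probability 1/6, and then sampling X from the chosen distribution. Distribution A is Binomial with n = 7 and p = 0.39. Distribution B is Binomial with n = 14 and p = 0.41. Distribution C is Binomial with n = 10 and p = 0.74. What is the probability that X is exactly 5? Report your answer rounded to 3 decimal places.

Conditional on each component, P(X = 5): A: 0.0705021; B: 0.200933; C: 0.0664394.
By total probability, P(X = 5) = 0.166667·0.0705021 + 0.666667·0.200933 + 0.166667·0.0664394 = 0.156779.

0.157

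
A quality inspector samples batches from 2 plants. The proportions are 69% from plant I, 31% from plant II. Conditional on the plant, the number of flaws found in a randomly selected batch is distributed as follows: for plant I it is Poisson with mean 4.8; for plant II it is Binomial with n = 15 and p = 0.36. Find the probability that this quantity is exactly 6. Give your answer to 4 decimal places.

0.1573

Conditional on each plant, P(X = 6): I: 0.139798; II: 0.196263.
By total probability, P(X = 6) = 0.69·0.139798 + 0.31·0.196263 = 0.157302.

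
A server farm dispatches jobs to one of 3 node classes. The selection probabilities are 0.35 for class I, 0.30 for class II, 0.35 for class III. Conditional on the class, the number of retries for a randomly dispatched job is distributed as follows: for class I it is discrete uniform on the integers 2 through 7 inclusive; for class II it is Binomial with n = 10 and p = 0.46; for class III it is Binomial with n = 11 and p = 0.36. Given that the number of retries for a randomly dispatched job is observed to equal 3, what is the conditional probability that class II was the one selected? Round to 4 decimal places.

Likelihoods P(X=3 | ·): I: 0.166667; II: 0.156391; III: 0.216686.
Posterior ∝ prior × likelihood. Numerator for II: 0.3·0.156391 = 0.0469172.
Normalizing constant: 0.35·0.166667 + 0.3·0.156391 + 0.35·0.216686 = 0.181091.
P(II | observation) = 0.0469172 / 0.181091 = 0.259081.

0.2591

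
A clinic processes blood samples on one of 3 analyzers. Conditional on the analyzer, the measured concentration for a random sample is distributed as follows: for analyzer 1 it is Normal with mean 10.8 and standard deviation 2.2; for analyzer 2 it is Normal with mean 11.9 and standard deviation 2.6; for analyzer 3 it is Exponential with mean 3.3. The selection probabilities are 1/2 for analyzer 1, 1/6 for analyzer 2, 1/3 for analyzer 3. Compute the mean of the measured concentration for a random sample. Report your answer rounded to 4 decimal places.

Component means — 1: 10.8; 2: 11.9; 3: 3.3.
E[X] = 0.5·10.8 + 0.166667·11.9 + 0.333333·3.3 = 8.48333.

8.4833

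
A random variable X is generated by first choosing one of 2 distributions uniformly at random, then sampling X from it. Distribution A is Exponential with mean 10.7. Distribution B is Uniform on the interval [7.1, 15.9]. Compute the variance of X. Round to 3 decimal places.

Per component, A: μ=10.7, E[X²]=228.98; B: μ=11.5, E[X²]=138.703.
E[X] = 0.5·10.7 + 0.5·11.5 = 11.1.
E[X²] = 0.5·228.98 + 0.5·138.703 = 183.842.
Var(X) = E[X²] − (E[X])² = 183.842 − 123.21 = 60.6317.

60.632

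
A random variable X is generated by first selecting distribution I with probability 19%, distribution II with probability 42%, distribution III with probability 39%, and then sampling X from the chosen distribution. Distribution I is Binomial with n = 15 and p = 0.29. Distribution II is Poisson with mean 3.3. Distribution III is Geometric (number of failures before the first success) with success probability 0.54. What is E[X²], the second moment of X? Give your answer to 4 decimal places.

11.0401

For each component E[X²] = Var + (mean)², giving I: 22.011; II: 14.19; III: 2.30316.
Overall E[X²] = 0.19·22.011 + 0.42·14.19 + 0.39·2.30316 = 11.0401.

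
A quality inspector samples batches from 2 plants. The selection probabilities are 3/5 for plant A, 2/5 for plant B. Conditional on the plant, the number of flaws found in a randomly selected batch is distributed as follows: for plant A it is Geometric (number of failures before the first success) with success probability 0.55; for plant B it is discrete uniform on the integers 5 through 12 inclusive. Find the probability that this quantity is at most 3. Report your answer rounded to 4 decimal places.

0.5754

Conditional on each plant, P(X ≤ 3): A: 0.958994; B: 0.
By total probability, P(X ≤ 3) = 0.6·0.958994 + 0.4·0 = 0.575396.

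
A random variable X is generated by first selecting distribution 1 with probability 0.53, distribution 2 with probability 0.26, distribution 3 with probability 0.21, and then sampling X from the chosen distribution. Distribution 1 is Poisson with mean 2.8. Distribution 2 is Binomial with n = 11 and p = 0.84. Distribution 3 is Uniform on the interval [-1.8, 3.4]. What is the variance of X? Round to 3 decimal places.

12.391

Per component, 1: μ=2.8, E[X²]=10.64; 2: μ=9.24, E[X²]=86.856; 3: μ=0.8, E[X²]=2.89333.
E[X] = 0.53·2.8 + 0.26·9.24 + 0.21·0.8 = 4.0544.
E[X²] = 0.53·10.64 + 0.26·86.856 + 0.21·2.89333 = 28.8294.
Var(X) = E[X²] − (E[X])² = 28.8294 − 16.4382 = 12.3912.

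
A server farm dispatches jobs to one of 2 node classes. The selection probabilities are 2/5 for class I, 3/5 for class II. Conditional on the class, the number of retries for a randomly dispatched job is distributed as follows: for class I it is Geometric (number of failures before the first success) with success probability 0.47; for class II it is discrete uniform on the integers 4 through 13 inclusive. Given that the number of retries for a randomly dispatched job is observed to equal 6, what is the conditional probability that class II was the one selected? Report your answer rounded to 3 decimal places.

0.935

Likelihoods P(X=6 | ·): I: 0.0104172; II: 0.1.
Posterior ∝ prior × likelihood. Numerator for II: 0.6·0.1 = 0.06.
Normalizing constant: 0.4·0.0104172 + 0.6·0.1 = 0.0641669.
P(II | observation) = 0.06 / 0.0641669 = 0.935062.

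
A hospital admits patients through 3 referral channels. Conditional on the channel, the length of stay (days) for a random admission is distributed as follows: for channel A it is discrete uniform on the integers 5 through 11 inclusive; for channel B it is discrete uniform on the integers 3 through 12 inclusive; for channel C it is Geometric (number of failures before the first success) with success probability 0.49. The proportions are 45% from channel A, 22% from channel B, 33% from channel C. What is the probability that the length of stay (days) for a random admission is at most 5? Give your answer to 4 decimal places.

Conditional on each channel, P(X ≤ 5): A: 0.142857; B: 0.3; C: 0.982404.
By total probability, P(X ≤ 5) = 0.45·0.142857 + 0.22·0.3 + 0.33·0.982404 = 0.454479.

0.4545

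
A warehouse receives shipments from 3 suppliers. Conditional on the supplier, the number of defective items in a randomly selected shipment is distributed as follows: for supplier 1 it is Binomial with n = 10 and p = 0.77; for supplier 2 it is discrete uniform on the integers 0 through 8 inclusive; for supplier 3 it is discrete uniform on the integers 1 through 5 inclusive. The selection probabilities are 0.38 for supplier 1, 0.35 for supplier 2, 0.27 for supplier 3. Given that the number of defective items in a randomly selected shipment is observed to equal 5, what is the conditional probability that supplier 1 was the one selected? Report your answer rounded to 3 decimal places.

Likelihoods P(X=5 | ·): 1: 0.0439029; 2: 0.111111; 3: 0.2.
Posterior ∝ prior × likelihood. Numerator for 1: 0.38·0.0439029 = 0.0166831.
Normalizing constant: 0.38·0.0439029 + 0.35·0.111111 + 0.27·0.2 = 0.109572.
P(1 | observation) = 0.0166831 / 0.109572 = 0.152257.

0.152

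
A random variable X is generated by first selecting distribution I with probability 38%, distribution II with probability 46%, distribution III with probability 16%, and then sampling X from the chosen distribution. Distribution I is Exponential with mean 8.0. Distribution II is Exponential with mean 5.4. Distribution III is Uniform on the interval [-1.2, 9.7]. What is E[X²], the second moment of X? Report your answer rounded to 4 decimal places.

79.9413

For each component E[X²] = Var + (mean)², giving I: 128; II: 58.32; III: 27.9633.
Overall E[X²] = 0.38·128 + 0.46·58.32 + 0.16·27.9633 = 79.9413.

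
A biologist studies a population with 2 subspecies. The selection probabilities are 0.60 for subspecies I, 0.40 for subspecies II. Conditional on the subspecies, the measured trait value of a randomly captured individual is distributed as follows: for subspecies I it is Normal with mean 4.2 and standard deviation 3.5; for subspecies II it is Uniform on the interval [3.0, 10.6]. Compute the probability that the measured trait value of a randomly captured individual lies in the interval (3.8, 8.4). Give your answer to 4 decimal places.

0.5004

Conditional on each subspecies, P(3.8 < X < 8.4): I: 0.430425; II: 0.605263.
By total probability, P(3.8 < X < 8.4) = 0.6·0.430425 + 0.4·0.605263 = 0.50036.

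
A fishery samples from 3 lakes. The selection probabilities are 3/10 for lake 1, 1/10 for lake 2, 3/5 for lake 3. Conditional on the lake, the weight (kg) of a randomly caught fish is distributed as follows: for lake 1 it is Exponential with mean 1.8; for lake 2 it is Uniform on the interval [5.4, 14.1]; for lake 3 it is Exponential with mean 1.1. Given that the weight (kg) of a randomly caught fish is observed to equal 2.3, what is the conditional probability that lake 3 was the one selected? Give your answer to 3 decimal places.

Likelihoods f(2.3 | ·): 1: 0.154809; 2: 0; 3: 0.112341.
Posterior ∝ prior × likelihood. Numerator for 3: 0.6·0.112341 = 0.0674044.
Normalizing constant: 0.3·0.154809 + 0.1·0 + 0.6·0.112341 = 0.113847.
P(3 | observation) = 0.0674044 / 0.113847 = 0.592061.

0.592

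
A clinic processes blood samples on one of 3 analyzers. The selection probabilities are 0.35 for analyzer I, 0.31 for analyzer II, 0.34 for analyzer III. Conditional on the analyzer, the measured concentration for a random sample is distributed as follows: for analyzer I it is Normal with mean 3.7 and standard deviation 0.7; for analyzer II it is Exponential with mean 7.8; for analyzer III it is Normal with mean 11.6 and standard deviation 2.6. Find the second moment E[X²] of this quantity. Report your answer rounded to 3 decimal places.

For each component E[X²] = Var + (mean)², giving I: 14.18; II: 121.68; III: 141.32.
Overall E[X²] = 0.35·14.18 + 0.31·121.68 + 0.34·141.32 = 90.7326.

90.733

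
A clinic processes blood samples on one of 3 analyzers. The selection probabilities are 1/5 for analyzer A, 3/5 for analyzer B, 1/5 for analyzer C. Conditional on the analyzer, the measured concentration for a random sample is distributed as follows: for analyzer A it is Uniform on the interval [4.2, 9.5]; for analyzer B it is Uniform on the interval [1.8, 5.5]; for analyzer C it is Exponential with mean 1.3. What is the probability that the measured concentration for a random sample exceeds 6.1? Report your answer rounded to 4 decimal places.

0.1301

Conditional on each analyzer, P(X > 6.1): A: 0.641509; B: 0; C: 0.00916551.
By total probability, P(X > 6.1) = 0.2·0.641509 + 0.6·0 + 0.2·0.00916551 = 0.130135.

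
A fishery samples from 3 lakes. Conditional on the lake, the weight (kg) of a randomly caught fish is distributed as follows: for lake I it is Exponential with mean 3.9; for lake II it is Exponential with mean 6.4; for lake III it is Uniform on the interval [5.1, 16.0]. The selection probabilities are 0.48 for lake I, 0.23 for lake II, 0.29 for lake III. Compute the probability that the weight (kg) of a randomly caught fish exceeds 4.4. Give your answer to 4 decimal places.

0.5610

Conditional on each lake, P(X > 4.4): I: 0.323614; II: 0.502832; III: 1.
By total probability, P(X > 4.4) = 0.48·0.323614 + 0.23·0.502832 + 0.29·1 = 0.560986.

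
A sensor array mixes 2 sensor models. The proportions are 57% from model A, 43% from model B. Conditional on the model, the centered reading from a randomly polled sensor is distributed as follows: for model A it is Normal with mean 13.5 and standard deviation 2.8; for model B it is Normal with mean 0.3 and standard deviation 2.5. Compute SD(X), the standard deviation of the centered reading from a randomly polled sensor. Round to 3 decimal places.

7.061

Per component, A: μ=13.5, E[X²]=190.09; B: μ=0.3, E[X²]=6.34.
E[X] = 0.57·13.5 + 0.43·0.3 = 7.824.
E[X²] = 0.57·190.09 + 0.43·6.34 = 111.078.
Var(X) = E[X²] − (E[X])² = 111.078 − 61.215 = 49.8625.
SD(X) = √49.8625 = 7.06134.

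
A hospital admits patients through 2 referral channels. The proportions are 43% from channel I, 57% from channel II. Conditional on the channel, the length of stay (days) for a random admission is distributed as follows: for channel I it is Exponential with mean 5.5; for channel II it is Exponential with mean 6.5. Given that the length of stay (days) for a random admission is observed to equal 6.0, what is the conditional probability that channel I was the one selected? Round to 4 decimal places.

0.4298

Likelihoods f(6.0 | ·): I: 0.0610747; II: 0.0611223.
Posterior ∝ prior × likelihood. Numerator for I: 0.43·0.0610747 = 0.0262621.
Normalizing constant: 0.43·0.0610747 + 0.57·0.0611223 = 0.0611018.
P(I | observation) = 0.0262621 / 0.0611018 = 0.429809.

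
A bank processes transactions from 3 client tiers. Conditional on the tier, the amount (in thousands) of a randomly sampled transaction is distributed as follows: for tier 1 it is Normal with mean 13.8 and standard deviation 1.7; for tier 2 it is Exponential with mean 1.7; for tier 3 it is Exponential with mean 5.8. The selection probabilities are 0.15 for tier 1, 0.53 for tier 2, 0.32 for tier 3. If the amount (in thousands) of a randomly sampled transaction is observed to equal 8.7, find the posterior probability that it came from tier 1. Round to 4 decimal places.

0.0268

Likelihoods f(8.7 | ·): 1: 0.00260697; 2: 0.00352359; 3: 0.0384707.
Posterior ∝ prior × likelihood. Numerator for 1: 0.15·0.00260697 = 0.000391045.
Normalizing constant: 0.15·0.00260697 + 0.53·0.00352359 + 0.32·0.0384707 = 0.0145692.
P(1 | observation) = 0.000391045 / 0.0145692 = 0.0268406.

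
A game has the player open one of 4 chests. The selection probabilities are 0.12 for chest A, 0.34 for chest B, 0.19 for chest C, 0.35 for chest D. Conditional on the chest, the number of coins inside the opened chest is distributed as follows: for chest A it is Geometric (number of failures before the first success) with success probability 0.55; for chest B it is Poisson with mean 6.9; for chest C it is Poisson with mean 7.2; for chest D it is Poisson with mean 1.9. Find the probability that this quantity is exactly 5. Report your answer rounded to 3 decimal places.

0.080

Conditional on each chest, P(X = 5): A: 0.010149; B: 0.131351; C: 0.120382; D: 0.0308622.
By total probability, P(X = 5) = 0.12·0.010149 + 0.34·0.131351 + 0.19·0.120382 + 0.35·0.0308622 = 0.0795514.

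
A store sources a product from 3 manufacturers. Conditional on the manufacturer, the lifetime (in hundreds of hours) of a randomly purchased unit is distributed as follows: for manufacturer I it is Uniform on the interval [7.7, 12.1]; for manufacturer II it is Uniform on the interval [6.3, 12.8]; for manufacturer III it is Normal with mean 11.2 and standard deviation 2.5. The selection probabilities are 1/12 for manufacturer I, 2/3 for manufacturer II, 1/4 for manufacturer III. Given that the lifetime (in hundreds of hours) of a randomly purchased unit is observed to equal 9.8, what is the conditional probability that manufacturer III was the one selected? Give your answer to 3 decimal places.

0.219

Likelihoods f(9.8 | ·): I: 0.227273; II: 0.153846; III: 0.136418.
Posterior ∝ prior × likelihood. Numerator for III: 0.25·0.136418 = 0.0341046.
Normalizing constant: 0.0833333·0.227273 + 0.666667·0.153846 + 0.25·0.136418 = 0.155608.
P(III | observation) = 0.0341046 / 0.155608 = 0.21917.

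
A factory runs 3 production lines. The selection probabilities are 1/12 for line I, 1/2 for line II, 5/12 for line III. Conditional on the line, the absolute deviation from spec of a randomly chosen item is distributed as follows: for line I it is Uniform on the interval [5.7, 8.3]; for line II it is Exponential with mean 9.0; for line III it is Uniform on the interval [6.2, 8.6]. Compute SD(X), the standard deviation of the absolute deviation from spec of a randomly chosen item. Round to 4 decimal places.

Per component, I: μ=7, E[X²]=49.5633; II: μ=9, E[X²]=162; III: μ=7.4, E[X²]=55.24.
E[X] = 0.0833333·7 + 0.5·9 + 0.416667·7.4 = 8.16667.
E[X²] = 0.0833333·49.5633 + 0.5·162 + 0.416667·55.24 = 108.147.
Var(X) = E[X²] − (E[X])² = 108.147 − 66.6944 = 41.4525.
SD(X) = √41.4525 = 6.43836.

6.4384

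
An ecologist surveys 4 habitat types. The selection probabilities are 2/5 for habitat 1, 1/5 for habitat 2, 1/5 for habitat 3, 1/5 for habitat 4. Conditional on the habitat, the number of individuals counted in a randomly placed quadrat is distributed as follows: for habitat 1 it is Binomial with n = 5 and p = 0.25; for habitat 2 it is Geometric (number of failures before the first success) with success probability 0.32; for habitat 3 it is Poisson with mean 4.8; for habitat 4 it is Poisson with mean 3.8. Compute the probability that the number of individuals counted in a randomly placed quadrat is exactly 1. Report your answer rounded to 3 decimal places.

Conditional on each habitat, P(X = 1): 1: 0.395508; 2: 0.2176; 3: 0.0395028; 4: 0.0850089.
By total probability, P(X = 1) = 0.4·0.395508 + 0.2·0.2176 + 0.2·0.0395028 + 0.2·0.0850089 = 0.226625.

0.227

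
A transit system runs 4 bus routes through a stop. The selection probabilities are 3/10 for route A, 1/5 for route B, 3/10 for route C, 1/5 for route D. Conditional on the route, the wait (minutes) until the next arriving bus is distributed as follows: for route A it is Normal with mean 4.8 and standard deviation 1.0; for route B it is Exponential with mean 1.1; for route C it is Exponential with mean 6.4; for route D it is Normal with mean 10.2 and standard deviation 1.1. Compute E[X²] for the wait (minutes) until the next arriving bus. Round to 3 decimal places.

For each component E[X²] = Var + (mean)², giving A: 24.04; B: 2.42; C: 81.92; D: 105.25.
Overall E[X²] = 0.3·24.04 + 0.2·2.42 + 0.3·81.92 + 0.2·105.25 = 53.322.

53.322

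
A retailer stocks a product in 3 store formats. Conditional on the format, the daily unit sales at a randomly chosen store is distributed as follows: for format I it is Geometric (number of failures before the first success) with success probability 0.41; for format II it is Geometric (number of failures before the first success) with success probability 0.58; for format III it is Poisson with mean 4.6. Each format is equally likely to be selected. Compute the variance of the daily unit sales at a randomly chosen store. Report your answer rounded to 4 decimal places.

5.9556

Per component, I: μ=1.43902, E[X²]=5.58061; II: μ=0.724138, E[X²]=1.77289; III: μ=4.6, E[X²]=25.76.
E[X] = 0.333333·1.43902 + 0.333333·0.724138 + 0.333333·4.6 = 2.25439.
E[X²] = 0.333333·5.58061 + 0.333333·1.77289 + 0.333333·25.76 = 11.0378.
Var(X) = E[X²] − (E[X])² = 11.0378 − 5.08226 = 5.95557.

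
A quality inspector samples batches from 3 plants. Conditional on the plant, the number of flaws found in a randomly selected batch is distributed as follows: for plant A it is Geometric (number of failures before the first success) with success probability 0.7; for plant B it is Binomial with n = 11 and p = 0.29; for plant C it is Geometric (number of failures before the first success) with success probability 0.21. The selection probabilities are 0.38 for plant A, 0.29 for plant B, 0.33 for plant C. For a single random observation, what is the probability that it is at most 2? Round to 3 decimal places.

0.635

Conditional on each plant, P(X ≤ 2): A: 0.973; B: 0.339027; C: 0.506961.
By total probability, P(X ≤ 2) = 0.38·0.973 + 0.29·0.339027 + 0.33·0.506961 = 0.635355.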